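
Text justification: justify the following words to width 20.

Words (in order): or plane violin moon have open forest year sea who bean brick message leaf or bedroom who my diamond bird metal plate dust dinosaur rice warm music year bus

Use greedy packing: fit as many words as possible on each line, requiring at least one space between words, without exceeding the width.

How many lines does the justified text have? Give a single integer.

Answer: 9

Derivation:
Line 1: ['or', 'plane', 'violin', 'moon'] (min_width=20, slack=0)
Line 2: ['have', 'open', 'forest'] (min_width=16, slack=4)
Line 3: ['year', 'sea', 'who', 'bean'] (min_width=17, slack=3)
Line 4: ['brick', 'message', 'leaf'] (min_width=18, slack=2)
Line 5: ['or', 'bedroom', 'who', 'my'] (min_width=17, slack=3)
Line 6: ['diamond', 'bird', 'metal'] (min_width=18, slack=2)
Line 7: ['plate', 'dust', 'dinosaur'] (min_width=19, slack=1)
Line 8: ['rice', 'warm', 'music', 'year'] (min_width=20, slack=0)
Line 9: ['bus'] (min_width=3, slack=17)
Total lines: 9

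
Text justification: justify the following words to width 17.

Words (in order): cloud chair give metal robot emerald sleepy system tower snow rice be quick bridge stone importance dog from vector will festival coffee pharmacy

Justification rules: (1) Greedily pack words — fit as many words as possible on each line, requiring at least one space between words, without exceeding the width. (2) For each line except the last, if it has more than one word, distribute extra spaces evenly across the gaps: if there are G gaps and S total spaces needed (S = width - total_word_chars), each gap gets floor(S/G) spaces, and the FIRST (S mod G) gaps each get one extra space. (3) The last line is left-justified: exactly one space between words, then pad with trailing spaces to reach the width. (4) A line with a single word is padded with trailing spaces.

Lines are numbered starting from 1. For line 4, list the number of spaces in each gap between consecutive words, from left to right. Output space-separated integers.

Line 1: ['cloud', 'chair', 'give'] (min_width=16, slack=1)
Line 2: ['metal', 'robot'] (min_width=11, slack=6)
Line 3: ['emerald', 'sleepy'] (min_width=14, slack=3)
Line 4: ['system', 'tower', 'snow'] (min_width=17, slack=0)
Line 5: ['rice', 'be', 'quick'] (min_width=13, slack=4)
Line 6: ['bridge', 'stone'] (min_width=12, slack=5)
Line 7: ['importance', 'dog'] (min_width=14, slack=3)
Line 8: ['from', 'vector', 'will'] (min_width=16, slack=1)
Line 9: ['festival', 'coffee'] (min_width=15, slack=2)
Line 10: ['pharmacy'] (min_width=8, slack=9)

Answer: 1 1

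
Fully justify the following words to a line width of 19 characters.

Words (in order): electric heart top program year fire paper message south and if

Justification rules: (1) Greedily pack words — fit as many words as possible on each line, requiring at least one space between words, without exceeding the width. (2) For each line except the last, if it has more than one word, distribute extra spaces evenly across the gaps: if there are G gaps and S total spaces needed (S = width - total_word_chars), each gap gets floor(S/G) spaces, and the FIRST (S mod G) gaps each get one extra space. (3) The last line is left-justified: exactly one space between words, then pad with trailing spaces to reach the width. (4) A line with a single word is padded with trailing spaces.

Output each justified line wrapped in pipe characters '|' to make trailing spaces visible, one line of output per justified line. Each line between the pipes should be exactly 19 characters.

Line 1: ['electric', 'heart', 'top'] (min_width=18, slack=1)
Line 2: ['program', 'year', 'fire'] (min_width=17, slack=2)
Line 3: ['paper', 'message', 'south'] (min_width=19, slack=0)
Line 4: ['and', 'if'] (min_width=6, slack=13)

Answer: |electric  heart top|
|program  year  fire|
|paper message south|
|and if             |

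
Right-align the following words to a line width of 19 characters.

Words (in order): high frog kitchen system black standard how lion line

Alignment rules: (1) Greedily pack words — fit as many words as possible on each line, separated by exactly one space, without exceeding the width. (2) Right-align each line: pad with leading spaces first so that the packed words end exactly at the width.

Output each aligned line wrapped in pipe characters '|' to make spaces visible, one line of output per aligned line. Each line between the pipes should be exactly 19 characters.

Line 1: ['high', 'frog', 'kitchen'] (min_width=17, slack=2)
Line 2: ['system', 'black'] (min_width=12, slack=7)
Line 3: ['standard', 'how', 'lion'] (min_width=17, slack=2)
Line 4: ['line'] (min_width=4, slack=15)

Answer: |  high frog kitchen|
|       system black|
|  standard how lion|
|               line|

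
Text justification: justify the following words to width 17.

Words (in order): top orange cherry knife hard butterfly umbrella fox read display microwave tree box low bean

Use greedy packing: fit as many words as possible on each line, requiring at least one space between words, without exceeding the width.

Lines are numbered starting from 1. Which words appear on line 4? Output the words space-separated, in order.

Line 1: ['top', 'orange', 'cherry'] (min_width=17, slack=0)
Line 2: ['knife', 'hard'] (min_width=10, slack=7)
Line 3: ['butterfly'] (min_width=9, slack=8)
Line 4: ['umbrella', 'fox', 'read'] (min_width=17, slack=0)
Line 5: ['display', 'microwave'] (min_width=17, slack=0)
Line 6: ['tree', 'box', 'low', 'bean'] (min_width=17, slack=0)

Answer: umbrella fox read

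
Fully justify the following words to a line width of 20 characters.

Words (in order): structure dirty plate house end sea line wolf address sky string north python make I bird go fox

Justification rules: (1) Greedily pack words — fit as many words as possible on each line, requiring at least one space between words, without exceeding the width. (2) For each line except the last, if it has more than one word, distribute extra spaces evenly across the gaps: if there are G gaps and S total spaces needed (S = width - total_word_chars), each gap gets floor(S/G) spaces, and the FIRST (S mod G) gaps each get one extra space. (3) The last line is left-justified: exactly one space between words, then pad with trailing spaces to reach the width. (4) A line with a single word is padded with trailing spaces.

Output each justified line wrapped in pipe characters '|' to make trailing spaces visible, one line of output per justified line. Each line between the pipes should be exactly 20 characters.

Answer: |structure      dirty|
|plate  house end sea|
|line   wolf  address|
|sky   string   north|
|python  make  I bird|
|go fox              |

Derivation:
Line 1: ['structure', 'dirty'] (min_width=15, slack=5)
Line 2: ['plate', 'house', 'end', 'sea'] (min_width=19, slack=1)
Line 3: ['line', 'wolf', 'address'] (min_width=17, slack=3)
Line 4: ['sky', 'string', 'north'] (min_width=16, slack=4)
Line 5: ['python', 'make', 'I', 'bird'] (min_width=18, slack=2)
Line 6: ['go', 'fox'] (min_width=6, slack=14)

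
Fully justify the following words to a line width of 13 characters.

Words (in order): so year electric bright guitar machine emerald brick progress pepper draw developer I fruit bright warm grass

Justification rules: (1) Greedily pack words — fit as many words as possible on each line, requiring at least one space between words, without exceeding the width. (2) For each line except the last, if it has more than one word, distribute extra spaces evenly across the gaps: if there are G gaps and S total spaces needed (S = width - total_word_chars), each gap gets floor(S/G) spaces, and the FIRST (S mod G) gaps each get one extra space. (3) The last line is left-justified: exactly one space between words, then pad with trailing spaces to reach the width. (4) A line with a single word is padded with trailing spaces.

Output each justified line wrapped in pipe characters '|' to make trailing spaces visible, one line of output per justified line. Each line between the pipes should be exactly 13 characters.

Answer: |so       year|
|electric     |
|bright guitar|
|machine      |
|emerald brick|
|progress     |
|pepper   draw|
|developer   I|
|fruit  bright|
|warm grass   |

Derivation:
Line 1: ['so', 'year'] (min_width=7, slack=6)
Line 2: ['electric'] (min_width=8, slack=5)
Line 3: ['bright', 'guitar'] (min_width=13, slack=0)
Line 4: ['machine'] (min_width=7, slack=6)
Line 5: ['emerald', 'brick'] (min_width=13, slack=0)
Line 6: ['progress'] (min_width=8, slack=5)
Line 7: ['pepper', 'draw'] (min_width=11, slack=2)
Line 8: ['developer', 'I'] (min_width=11, slack=2)
Line 9: ['fruit', 'bright'] (min_width=12, slack=1)
Line 10: ['warm', 'grass'] (min_width=10, slack=3)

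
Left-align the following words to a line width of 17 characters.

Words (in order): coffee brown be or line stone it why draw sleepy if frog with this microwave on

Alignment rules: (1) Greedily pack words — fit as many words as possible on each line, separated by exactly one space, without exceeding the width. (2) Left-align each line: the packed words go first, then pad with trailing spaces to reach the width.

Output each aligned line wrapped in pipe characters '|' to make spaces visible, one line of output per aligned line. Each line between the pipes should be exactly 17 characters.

Line 1: ['coffee', 'brown', 'be'] (min_width=15, slack=2)
Line 2: ['or', 'line', 'stone', 'it'] (min_width=16, slack=1)
Line 3: ['why', 'draw', 'sleepy'] (min_width=15, slack=2)
Line 4: ['if', 'frog', 'with', 'this'] (min_width=17, slack=0)
Line 5: ['microwave', 'on'] (min_width=12, slack=5)

Answer: |coffee brown be  |
|or line stone it |
|why draw sleepy  |
|if frog with this|
|microwave on     |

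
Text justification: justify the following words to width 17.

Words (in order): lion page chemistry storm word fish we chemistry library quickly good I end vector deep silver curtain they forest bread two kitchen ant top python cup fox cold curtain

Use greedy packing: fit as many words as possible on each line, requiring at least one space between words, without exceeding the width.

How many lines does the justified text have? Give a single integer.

Line 1: ['lion', 'page'] (min_width=9, slack=8)
Line 2: ['chemistry', 'storm'] (min_width=15, slack=2)
Line 3: ['word', 'fish', 'we'] (min_width=12, slack=5)
Line 4: ['chemistry', 'library'] (min_width=17, slack=0)
Line 5: ['quickly', 'good', 'I'] (min_width=14, slack=3)
Line 6: ['end', 'vector', 'deep'] (min_width=15, slack=2)
Line 7: ['silver', 'curtain'] (min_width=14, slack=3)
Line 8: ['they', 'forest', 'bread'] (min_width=17, slack=0)
Line 9: ['two', 'kitchen', 'ant'] (min_width=15, slack=2)
Line 10: ['top', 'python', 'cup'] (min_width=14, slack=3)
Line 11: ['fox', 'cold', 'curtain'] (min_width=16, slack=1)
Total lines: 11

Answer: 11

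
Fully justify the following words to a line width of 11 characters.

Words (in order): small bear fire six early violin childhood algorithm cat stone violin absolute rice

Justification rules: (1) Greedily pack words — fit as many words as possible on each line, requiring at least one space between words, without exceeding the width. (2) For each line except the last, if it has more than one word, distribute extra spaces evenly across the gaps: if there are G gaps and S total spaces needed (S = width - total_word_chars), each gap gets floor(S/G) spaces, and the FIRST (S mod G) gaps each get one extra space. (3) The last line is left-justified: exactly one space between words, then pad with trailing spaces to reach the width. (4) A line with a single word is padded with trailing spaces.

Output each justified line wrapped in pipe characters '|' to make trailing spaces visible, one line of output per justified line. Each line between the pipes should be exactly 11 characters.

Line 1: ['small', 'bear'] (min_width=10, slack=1)
Line 2: ['fire', 'six'] (min_width=8, slack=3)
Line 3: ['early'] (min_width=5, slack=6)
Line 4: ['violin'] (min_width=6, slack=5)
Line 5: ['childhood'] (min_width=9, slack=2)
Line 6: ['algorithm'] (min_width=9, slack=2)
Line 7: ['cat', 'stone'] (min_width=9, slack=2)
Line 8: ['violin'] (min_width=6, slack=5)
Line 9: ['absolute'] (min_width=8, slack=3)
Line 10: ['rice'] (min_width=4, slack=7)

Answer: |small  bear|
|fire    six|
|early      |
|violin     |
|childhood  |
|algorithm  |
|cat   stone|
|violin     |
|absolute   |
|rice       |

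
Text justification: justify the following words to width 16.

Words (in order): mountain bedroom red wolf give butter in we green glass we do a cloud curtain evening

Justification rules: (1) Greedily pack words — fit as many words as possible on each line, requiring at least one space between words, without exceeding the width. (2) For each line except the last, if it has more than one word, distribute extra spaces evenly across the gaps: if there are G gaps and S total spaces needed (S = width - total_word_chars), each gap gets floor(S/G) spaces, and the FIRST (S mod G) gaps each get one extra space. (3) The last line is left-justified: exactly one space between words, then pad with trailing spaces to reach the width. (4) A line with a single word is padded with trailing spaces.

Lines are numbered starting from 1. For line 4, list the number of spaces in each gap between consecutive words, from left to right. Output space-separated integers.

Answer: 2 2

Derivation:
Line 1: ['mountain', 'bedroom'] (min_width=16, slack=0)
Line 2: ['red', 'wolf', 'give'] (min_width=13, slack=3)
Line 3: ['butter', 'in', 'we'] (min_width=12, slack=4)
Line 4: ['green', 'glass', 'we'] (min_width=14, slack=2)
Line 5: ['do', 'a', 'cloud'] (min_width=10, slack=6)
Line 6: ['curtain', 'evening'] (min_width=15, slack=1)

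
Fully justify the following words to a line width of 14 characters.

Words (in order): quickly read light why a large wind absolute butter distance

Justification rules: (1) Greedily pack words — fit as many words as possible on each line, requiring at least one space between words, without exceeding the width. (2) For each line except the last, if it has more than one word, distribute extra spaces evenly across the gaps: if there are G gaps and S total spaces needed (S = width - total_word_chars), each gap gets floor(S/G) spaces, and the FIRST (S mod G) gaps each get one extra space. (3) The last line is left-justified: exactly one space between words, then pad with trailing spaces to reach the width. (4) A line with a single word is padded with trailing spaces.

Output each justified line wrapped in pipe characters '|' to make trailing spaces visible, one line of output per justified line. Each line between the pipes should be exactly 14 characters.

Line 1: ['quickly', 'read'] (min_width=12, slack=2)
Line 2: ['light', 'why', 'a'] (min_width=11, slack=3)
Line 3: ['large', 'wind'] (min_width=10, slack=4)
Line 4: ['absolute'] (min_width=8, slack=6)
Line 5: ['butter'] (min_width=6, slack=8)
Line 6: ['distance'] (min_width=8, slack=6)

Answer: |quickly   read|
|light   why  a|
|large     wind|
|absolute      |
|butter        |
|distance      |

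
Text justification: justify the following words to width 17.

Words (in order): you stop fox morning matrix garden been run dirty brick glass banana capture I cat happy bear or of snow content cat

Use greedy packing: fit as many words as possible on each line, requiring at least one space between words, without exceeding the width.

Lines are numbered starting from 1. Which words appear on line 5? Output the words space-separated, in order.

Answer: banana capture I

Derivation:
Line 1: ['you', 'stop', 'fox'] (min_width=12, slack=5)
Line 2: ['morning', 'matrix'] (min_width=14, slack=3)
Line 3: ['garden', 'been', 'run'] (min_width=15, slack=2)
Line 4: ['dirty', 'brick', 'glass'] (min_width=17, slack=0)
Line 5: ['banana', 'capture', 'I'] (min_width=16, slack=1)
Line 6: ['cat', 'happy', 'bear', 'or'] (min_width=17, slack=0)
Line 7: ['of', 'snow', 'content'] (min_width=15, slack=2)
Line 8: ['cat'] (min_width=3, slack=14)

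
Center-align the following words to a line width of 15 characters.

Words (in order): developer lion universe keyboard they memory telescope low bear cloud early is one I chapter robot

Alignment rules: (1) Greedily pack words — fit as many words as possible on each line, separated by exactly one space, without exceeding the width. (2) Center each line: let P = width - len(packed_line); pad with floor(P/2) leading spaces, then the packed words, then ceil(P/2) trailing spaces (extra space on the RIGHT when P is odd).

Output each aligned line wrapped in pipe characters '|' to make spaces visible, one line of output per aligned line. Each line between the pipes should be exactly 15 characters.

Line 1: ['developer', 'lion'] (min_width=14, slack=1)
Line 2: ['universe'] (min_width=8, slack=7)
Line 3: ['keyboard', 'they'] (min_width=13, slack=2)
Line 4: ['memory'] (min_width=6, slack=9)
Line 5: ['telescope', 'low'] (min_width=13, slack=2)
Line 6: ['bear', 'cloud'] (min_width=10, slack=5)
Line 7: ['early', 'is', 'one', 'I'] (min_width=14, slack=1)
Line 8: ['chapter', 'robot'] (min_width=13, slack=2)

Answer: |developer lion |
|   universe    |
| keyboard they |
|    memory     |
| telescope low |
|  bear cloud   |
|early is one I |
| chapter robot |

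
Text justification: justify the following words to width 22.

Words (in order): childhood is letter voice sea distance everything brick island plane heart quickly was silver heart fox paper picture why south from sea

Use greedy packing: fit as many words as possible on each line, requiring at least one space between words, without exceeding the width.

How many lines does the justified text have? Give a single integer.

Answer: 8

Derivation:
Line 1: ['childhood', 'is', 'letter'] (min_width=19, slack=3)
Line 2: ['voice', 'sea', 'distance'] (min_width=18, slack=4)
Line 3: ['everything', 'brick'] (min_width=16, slack=6)
Line 4: ['island', 'plane', 'heart'] (min_width=18, slack=4)
Line 5: ['quickly', 'was', 'silver'] (min_width=18, slack=4)
Line 6: ['heart', 'fox', 'paper'] (min_width=15, slack=7)
Line 7: ['picture', 'why', 'south', 'from'] (min_width=22, slack=0)
Line 8: ['sea'] (min_width=3, slack=19)
Total lines: 8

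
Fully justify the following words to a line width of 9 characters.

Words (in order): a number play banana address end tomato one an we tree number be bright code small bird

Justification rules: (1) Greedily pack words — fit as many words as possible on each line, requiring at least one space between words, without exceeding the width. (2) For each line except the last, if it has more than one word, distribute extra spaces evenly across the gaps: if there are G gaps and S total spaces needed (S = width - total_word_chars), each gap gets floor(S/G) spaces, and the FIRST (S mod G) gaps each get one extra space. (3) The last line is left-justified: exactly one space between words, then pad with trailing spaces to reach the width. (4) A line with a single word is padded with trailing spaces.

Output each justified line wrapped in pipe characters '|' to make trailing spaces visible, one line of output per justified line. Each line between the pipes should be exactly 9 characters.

Line 1: ['a', 'number'] (min_width=8, slack=1)
Line 2: ['play'] (min_width=4, slack=5)
Line 3: ['banana'] (min_width=6, slack=3)
Line 4: ['address'] (min_width=7, slack=2)
Line 5: ['end'] (min_width=3, slack=6)
Line 6: ['tomato'] (min_width=6, slack=3)
Line 7: ['one', 'an', 'we'] (min_width=9, slack=0)
Line 8: ['tree'] (min_width=4, slack=5)
Line 9: ['number', 'be'] (min_width=9, slack=0)
Line 10: ['bright'] (min_width=6, slack=3)
Line 11: ['code'] (min_width=4, slack=5)
Line 12: ['small'] (min_width=5, slack=4)
Line 13: ['bird'] (min_width=4, slack=5)

Answer: |a  number|
|play     |
|banana   |
|address  |
|end      |
|tomato   |
|one an we|
|tree     |
|number be|
|bright   |
|code     |
|small    |
|bird     |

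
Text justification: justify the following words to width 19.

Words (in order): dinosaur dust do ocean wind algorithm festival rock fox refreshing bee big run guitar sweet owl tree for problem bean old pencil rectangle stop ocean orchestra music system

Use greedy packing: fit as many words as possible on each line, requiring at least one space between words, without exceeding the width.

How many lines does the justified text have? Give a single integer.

Line 1: ['dinosaur', 'dust', 'do'] (min_width=16, slack=3)
Line 2: ['ocean', 'wind'] (min_width=10, slack=9)
Line 3: ['algorithm', 'festival'] (min_width=18, slack=1)
Line 4: ['rock', 'fox', 'refreshing'] (min_width=19, slack=0)
Line 5: ['bee', 'big', 'run', 'guitar'] (min_width=18, slack=1)
Line 6: ['sweet', 'owl', 'tree', 'for'] (min_width=18, slack=1)
Line 7: ['problem', 'bean', 'old'] (min_width=16, slack=3)
Line 8: ['pencil', 'rectangle'] (min_width=16, slack=3)
Line 9: ['stop', 'ocean'] (min_width=10, slack=9)
Line 10: ['orchestra', 'music'] (min_width=15, slack=4)
Line 11: ['system'] (min_width=6, slack=13)
Total lines: 11

Answer: 11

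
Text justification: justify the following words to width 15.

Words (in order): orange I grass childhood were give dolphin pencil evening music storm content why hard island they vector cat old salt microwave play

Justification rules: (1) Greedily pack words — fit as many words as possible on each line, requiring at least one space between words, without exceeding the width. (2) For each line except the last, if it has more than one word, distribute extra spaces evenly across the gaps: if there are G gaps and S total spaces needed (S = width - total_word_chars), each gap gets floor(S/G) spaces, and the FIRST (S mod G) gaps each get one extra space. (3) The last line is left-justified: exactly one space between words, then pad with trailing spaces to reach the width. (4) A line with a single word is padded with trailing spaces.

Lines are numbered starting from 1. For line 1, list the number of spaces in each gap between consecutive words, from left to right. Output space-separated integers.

Line 1: ['orange', 'I', 'grass'] (min_width=14, slack=1)
Line 2: ['childhood', 'were'] (min_width=14, slack=1)
Line 3: ['give', 'dolphin'] (min_width=12, slack=3)
Line 4: ['pencil', 'evening'] (min_width=14, slack=1)
Line 5: ['music', 'storm'] (min_width=11, slack=4)
Line 6: ['content', 'why'] (min_width=11, slack=4)
Line 7: ['hard', 'island'] (min_width=11, slack=4)
Line 8: ['they', 'vector', 'cat'] (min_width=15, slack=0)
Line 9: ['old', 'salt'] (min_width=8, slack=7)
Line 10: ['microwave', 'play'] (min_width=14, slack=1)

Answer: 2 1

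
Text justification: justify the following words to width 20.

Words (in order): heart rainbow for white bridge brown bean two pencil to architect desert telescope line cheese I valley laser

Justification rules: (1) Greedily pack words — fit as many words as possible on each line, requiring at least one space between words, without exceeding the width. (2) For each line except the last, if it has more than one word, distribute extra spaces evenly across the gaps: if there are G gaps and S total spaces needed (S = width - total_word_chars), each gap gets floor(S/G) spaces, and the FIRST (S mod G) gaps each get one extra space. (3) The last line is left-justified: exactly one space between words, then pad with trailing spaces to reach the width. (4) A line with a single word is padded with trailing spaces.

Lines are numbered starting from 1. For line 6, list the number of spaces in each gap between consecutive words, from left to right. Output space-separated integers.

Line 1: ['heart', 'rainbow', 'for'] (min_width=17, slack=3)
Line 2: ['white', 'bridge', 'brown'] (min_width=18, slack=2)
Line 3: ['bean', 'two', 'pencil', 'to'] (min_width=18, slack=2)
Line 4: ['architect', 'desert'] (min_width=16, slack=4)
Line 5: ['telescope', 'line'] (min_width=14, slack=6)
Line 6: ['cheese', 'I', 'valley'] (min_width=15, slack=5)
Line 7: ['laser'] (min_width=5, slack=15)

Answer: 4 3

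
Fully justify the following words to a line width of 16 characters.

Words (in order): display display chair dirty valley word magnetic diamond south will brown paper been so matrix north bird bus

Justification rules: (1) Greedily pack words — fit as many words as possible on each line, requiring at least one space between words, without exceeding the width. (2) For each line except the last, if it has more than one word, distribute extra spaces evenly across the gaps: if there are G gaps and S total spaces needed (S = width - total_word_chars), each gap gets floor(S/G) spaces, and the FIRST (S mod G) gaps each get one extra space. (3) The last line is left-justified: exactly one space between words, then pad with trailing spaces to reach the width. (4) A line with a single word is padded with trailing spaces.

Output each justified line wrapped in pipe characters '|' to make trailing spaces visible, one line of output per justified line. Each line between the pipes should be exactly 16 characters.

Line 1: ['display', 'display'] (min_width=15, slack=1)
Line 2: ['chair', 'dirty'] (min_width=11, slack=5)
Line 3: ['valley', 'word'] (min_width=11, slack=5)
Line 4: ['magnetic', 'diamond'] (min_width=16, slack=0)
Line 5: ['south', 'will', 'brown'] (min_width=16, slack=0)
Line 6: ['paper', 'been', 'so'] (min_width=13, slack=3)
Line 7: ['matrix', 'north'] (min_width=12, slack=4)
Line 8: ['bird', 'bus'] (min_width=8, slack=8)

Answer: |display  display|
|chair      dirty|
|valley      word|
|magnetic diamond|
|south will brown|
|paper   been  so|
|matrix     north|
|bird bus        |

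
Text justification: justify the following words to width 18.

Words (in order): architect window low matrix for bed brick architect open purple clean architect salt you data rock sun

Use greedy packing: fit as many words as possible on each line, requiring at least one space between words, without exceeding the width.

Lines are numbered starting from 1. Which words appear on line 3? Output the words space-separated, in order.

Line 1: ['architect', 'window'] (min_width=16, slack=2)
Line 2: ['low', 'matrix', 'for', 'bed'] (min_width=18, slack=0)
Line 3: ['brick', 'architect'] (min_width=15, slack=3)
Line 4: ['open', 'purple', 'clean'] (min_width=17, slack=1)
Line 5: ['architect', 'salt', 'you'] (min_width=18, slack=0)
Line 6: ['data', 'rock', 'sun'] (min_width=13, slack=5)

Answer: brick architect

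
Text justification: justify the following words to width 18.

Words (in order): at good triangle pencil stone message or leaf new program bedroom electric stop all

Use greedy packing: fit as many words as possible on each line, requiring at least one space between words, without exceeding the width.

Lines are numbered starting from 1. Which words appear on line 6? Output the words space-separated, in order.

Line 1: ['at', 'good', 'triangle'] (min_width=16, slack=2)
Line 2: ['pencil', 'stone'] (min_width=12, slack=6)
Line 3: ['message', 'or', 'leaf'] (min_width=15, slack=3)
Line 4: ['new', 'program'] (min_width=11, slack=7)
Line 5: ['bedroom', 'electric'] (min_width=16, slack=2)
Line 6: ['stop', 'all'] (min_width=8, slack=10)

Answer: stop all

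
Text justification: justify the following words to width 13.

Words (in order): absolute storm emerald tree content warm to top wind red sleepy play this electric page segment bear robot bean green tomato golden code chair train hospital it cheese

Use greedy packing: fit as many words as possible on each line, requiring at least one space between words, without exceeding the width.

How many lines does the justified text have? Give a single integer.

Line 1: ['absolute'] (min_width=8, slack=5)
Line 2: ['storm', 'emerald'] (min_width=13, slack=0)
Line 3: ['tree', 'content'] (min_width=12, slack=1)
Line 4: ['warm', 'to', 'top'] (min_width=11, slack=2)
Line 5: ['wind', 'red'] (min_width=8, slack=5)
Line 6: ['sleepy', 'play'] (min_width=11, slack=2)
Line 7: ['this', 'electric'] (min_width=13, slack=0)
Line 8: ['page', 'segment'] (min_width=12, slack=1)
Line 9: ['bear', 'robot'] (min_width=10, slack=3)
Line 10: ['bean', 'green'] (min_width=10, slack=3)
Line 11: ['tomato', 'golden'] (min_width=13, slack=0)
Line 12: ['code', 'chair'] (min_width=10, slack=3)
Line 13: ['train'] (min_width=5, slack=8)
Line 14: ['hospital', 'it'] (min_width=11, slack=2)
Line 15: ['cheese'] (min_width=6, slack=7)
Total lines: 15

Answer: 15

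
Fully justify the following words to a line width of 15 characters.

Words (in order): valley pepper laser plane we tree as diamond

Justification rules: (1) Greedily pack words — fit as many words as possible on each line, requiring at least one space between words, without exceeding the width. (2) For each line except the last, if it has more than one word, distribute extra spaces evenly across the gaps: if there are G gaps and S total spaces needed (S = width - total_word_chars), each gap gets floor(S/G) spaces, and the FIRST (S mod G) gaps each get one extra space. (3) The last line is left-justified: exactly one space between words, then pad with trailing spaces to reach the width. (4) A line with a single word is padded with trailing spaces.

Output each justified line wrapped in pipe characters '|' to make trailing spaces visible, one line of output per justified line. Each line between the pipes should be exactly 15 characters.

Line 1: ['valley', 'pepper'] (min_width=13, slack=2)
Line 2: ['laser', 'plane', 'we'] (min_width=14, slack=1)
Line 3: ['tree', 'as', 'diamond'] (min_width=15, slack=0)

Answer: |valley   pepper|
|laser  plane we|
|tree as diamond|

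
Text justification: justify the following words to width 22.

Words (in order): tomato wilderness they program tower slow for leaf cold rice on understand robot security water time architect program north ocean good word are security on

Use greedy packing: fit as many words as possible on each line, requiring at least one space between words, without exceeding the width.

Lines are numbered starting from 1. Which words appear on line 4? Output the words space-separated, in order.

Line 1: ['tomato', 'wilderness', 'they'] (min_width=22, slack=0)
Line 2: ['program', 'tower', 'slow', 'for'] (min_width=22, slack=0)
Line 3: ['leaf', 'cold', 'rice', 'on'] (min_width=17, slack=5)
Line 4: ['understand', 'robot'] (min_width=16, slack=6)
Line 5: ['security', 'water', 'time'] (min_width=19, slack=3)
Line 6: ['architect', 'program'] (min_width=17, slack=5)
Line 7: ['north', 'ocean', 'good', 'word'] (min_width=21, slack=1)
Line 8: ['are', 'security', 'on'] (min_width=15, slack=7)

Answer: understand robot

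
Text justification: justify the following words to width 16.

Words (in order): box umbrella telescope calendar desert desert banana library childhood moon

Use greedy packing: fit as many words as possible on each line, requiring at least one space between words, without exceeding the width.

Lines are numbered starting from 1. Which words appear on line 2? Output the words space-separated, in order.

Answer: telescope

Derivation:
Line 1: ['box', 'umbrella'] (min_width=12, slack=4)
Line 2: ['telescope'] (min_width=9, slack=7)
Line 3: ['calendar', 'desert'] (min_width=15, slack=1)
Line 4: ['desert', 'banana'] (min_width=13, slack=3)
Line 5: ['library'] (min_width=7, slack=9)
Line 6: ['childhood', 'moon'] (min_width=14, slack=2)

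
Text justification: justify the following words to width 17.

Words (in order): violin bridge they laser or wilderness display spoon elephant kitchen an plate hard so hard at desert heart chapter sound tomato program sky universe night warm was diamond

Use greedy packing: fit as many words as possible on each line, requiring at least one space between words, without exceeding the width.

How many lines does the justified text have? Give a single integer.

Line 1: ['violin', 'bridge'] (min_width=13, slack=4)
Line 2: ['they', 'laser', 'or'] (min_width=13, slack=4)
Line 3: ['wilderness'] (min_width=10, slack=7)
Line 4: ['display', 'spoon'] (min_width=13, slack=4)
Line 5: ['elephant', 'kitchen'] (min_width=16, slack=1)
Line 6: ['an', 'plate', 'hard', 'so'] (min_width=16, slack=1)
Line 7: ['hard', 'at', 'desert'] (min_width=14, slack=3)
Line 8: ['heart', 'chapter'] (min_width=13, slack=4)
Line 9: ['sound', 'tomato'] (min_width=12, slack=5)
Line 10: ['program', 'sky'] (min_width=11, slack=6)
Line 11: ['universe', 'night'] (min_width=14, slack=3)
Line 12: ['warm', 'was', 'diamond'] (min_width=16, slack=1)
Total lines: 12

Answer: 12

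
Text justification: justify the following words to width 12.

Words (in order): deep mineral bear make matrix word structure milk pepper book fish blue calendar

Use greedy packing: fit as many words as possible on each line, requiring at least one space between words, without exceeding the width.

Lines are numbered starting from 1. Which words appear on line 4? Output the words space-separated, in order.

Answer: structure

Derivation:
Line 1: ['deep', 'mineral'] (min_width=12, slack=0)
Line 2: ['bear', 'make'] (min_width=9, slack=3)
Line 3: ['matrix', 'word'] (min_width=11, slack=1)
Line 4: ['structure'] (min_width=9, slack=3)
Line 5: ['milk', 'pepper'] (min_width=11, slack=1)
Line 6: ['book', 'fish'] (min_width=9, slack=3)
Line 7: ['blue'] (min_width=4, slack=8)
Line 8: ['calendar'] (min_width=8, slack=4)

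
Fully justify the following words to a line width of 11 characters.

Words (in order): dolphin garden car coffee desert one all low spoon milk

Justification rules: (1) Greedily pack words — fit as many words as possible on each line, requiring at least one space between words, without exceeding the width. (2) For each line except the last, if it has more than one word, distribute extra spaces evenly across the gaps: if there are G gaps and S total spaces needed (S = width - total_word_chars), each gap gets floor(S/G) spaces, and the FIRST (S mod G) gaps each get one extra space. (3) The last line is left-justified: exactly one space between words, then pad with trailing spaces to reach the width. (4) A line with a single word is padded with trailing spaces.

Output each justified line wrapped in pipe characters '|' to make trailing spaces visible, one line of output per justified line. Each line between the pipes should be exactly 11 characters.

Answer: |dolphin    |
|garden  car|
|coffee     |
|desert  one|
|all     low|
|spoon milk |

Derivation:
Line 1: ['dolphin'] (min_width=7, slack=4)
Line 2: ['garden', 'car'] (min_width=10, slack=1)
Line 3: ['coffee'] (min_width=6, slack=5)
Line 4: ['desert', 'one'] (min_width=10, slack=1)
Line 5: ['all', 'low'] (min_width=7, slack=4)
Line 6: ['spoon', 'milk'] (min_width=10, slack=1)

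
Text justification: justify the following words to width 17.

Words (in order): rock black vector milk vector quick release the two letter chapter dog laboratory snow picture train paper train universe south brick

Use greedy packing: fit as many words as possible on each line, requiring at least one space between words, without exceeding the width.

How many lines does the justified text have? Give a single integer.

Line 1: ['rock', 'black', 'vector'] (min_width=17, slack=0)
Line 2: ['milk', 'vector', 'quick'] (min_width=17, slack=0)
Line 3: ['release', 'the', 'two'] (min_width=15, slack=2)
Line 4: ['letter', 'chapter'] (min_width=14, slack=3)
Line 5: ['dog', 'laboratory'] (min_width=14, slack=3)
Line 6: ['snow', 'picture'] (min_width=12, slack=5)
Line 7: ['train', 'paper', 'train'] (min_width=17, slack=0)
Line 8: ['universe', 'south'] (min_width=14, slack=3)
Line 9: ['brick'] (min_width=5, slack=12)
Total lines: 9

Answer: 9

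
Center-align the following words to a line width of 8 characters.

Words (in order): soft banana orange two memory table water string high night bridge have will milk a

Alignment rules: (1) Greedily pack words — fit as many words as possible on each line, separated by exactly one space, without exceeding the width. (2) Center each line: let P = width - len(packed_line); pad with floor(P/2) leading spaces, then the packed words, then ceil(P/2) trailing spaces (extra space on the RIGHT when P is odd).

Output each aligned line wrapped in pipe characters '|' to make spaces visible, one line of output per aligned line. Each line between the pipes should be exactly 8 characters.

Answer: |  soft  |
| banana |
| orange |
|  two   |
| memory |
| table  |
| water  |
| string |
|  high  |
| night  |
| bridge |
|  have  |
|  will  |
| milk a |

Derivation:
Line 1: ['soft'] (min_width=4, slack=4)
Line 2: ['banana'] (min_width=6, slack=2)
Line 3: ['orange'] (min_width=6, slack=2)
Line 4: ['two'] (min_width=3, slack=5)
Line 5: ['memory'] (min_width=6, slack=2)
Line 6: ['table'] (min_width=5, slack=3)
Line 7: ['water'] (min_width=5, slack=3)
Line 8: ['string'] (min_width=6, slack=2)
Line 9: ['high'] (min_width=4, slack=4)
Line 10: ['night'] (min_width=5, slack=3)
Line 11: ['bridge'] (min_width=6, slack=2)
Line 12: ['have'] (min_width=4, slack=4)
Line 13: ['will'] (min_width=4, slack=4)
Line 14: ['milk', 'a'] (min_width=6, slack=2)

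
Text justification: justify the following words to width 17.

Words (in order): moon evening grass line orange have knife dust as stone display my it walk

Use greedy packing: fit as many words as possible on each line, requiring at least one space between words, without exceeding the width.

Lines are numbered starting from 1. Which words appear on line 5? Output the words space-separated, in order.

Answer: my it walk

Derivation:
Line 1: ['moon', 'evening'] (min_width=12, slack=5)
Line 2: ['grass', 'line', 'orange'] (min_width=17, slack=0)
Line 3: ['have', 'knife', 'dust'] (min_width=15, slack=2)
Line 4: ['as', 'stone', 'display'] (min_width=16, slack=1)
Line 5: ['my', 'it', 'walk'] (min_width=10, slack=7)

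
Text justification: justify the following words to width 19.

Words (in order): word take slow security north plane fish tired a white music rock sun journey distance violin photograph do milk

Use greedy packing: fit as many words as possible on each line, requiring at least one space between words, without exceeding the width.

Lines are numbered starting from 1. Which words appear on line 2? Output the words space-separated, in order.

Answer: security north

Derivation:
Line 1: ['word', 'take', 'slow'] (min_width=14, slack=5)
Line 2: ['security', 'north'] (min_width=14, slack=5)
Line 3: ['plane', 'fish', 'tired', 'a'] (min_width=18, slack=1)
Line 4: ['white', 'music', 'rock'] (min_width=16, slack=3)
Line 5: ['sun', 'journey'] (min_width=11, slack=8)
Line 6: ['distance', 'violin'] (min_width=15, slack=4)
Line 7: ['photograph', 'do', 'milk'] (min_width=18, slack=1)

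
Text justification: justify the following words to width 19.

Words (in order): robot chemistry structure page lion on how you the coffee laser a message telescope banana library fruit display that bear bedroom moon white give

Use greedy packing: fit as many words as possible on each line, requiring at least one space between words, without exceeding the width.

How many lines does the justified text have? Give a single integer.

Answer: 9

Derivation:
Line 1: ['robot', 'chemistry'] (min_width=15, slack=4)
Line 2: ['structure', 'page', 'lion'] (min_width=19, slack=0)
Line 3: ['on', 'how', 'you', 'the'] (min_width=14, slack=5)
Line 4: ['coffee', 'laser', 'a'] (min_width=14, slack=5)
Line 5: ['message', 'telescope'] (min_width=17, slack=2)
Line 6: ['banana', 'library'] (min_width=14, slack=5)
Line 7: ['fruit', 'display', 'that'] (min_width=18, slack=1)
Line 8: ['bear', 'bedroom', 'moon'] (min_width=17, slack=2)
Line 9: ['white', 'give'] (min_width=10, slack=9)
Total lines: 9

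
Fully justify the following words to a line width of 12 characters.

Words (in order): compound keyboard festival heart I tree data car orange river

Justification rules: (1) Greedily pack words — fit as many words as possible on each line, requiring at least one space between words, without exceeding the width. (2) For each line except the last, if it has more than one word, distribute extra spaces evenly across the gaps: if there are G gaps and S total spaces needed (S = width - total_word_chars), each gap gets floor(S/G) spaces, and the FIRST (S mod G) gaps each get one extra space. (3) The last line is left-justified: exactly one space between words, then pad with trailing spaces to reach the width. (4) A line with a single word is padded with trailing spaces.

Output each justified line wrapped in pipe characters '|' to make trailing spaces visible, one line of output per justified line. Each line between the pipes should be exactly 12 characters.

Line 1: ['compound'] (min_width=8, slack=4)
Line 2: ['keyboard'] (min_width=8, slack=4)
Line 3: ['festival'] (min_width=8, slack=4)
Line 4: ['heart', 'I', 'tree'] (min_width=12, slack=0)
Line 5: ['data', 'car'] (min_width=8, slack=4)
Line 6: ['orange', 'river'] (min_width=12, slack=0)

Answer: |compound    |
|keyboard    |
|festival    |
|heart I tree|
|data     car|
|orange river|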